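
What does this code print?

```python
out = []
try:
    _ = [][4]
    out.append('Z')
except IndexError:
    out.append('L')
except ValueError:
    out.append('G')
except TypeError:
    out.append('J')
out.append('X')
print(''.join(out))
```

Execution trace: 'L' (except IndexError) → 'X' (after the try/except). Output: LX

Answer: LX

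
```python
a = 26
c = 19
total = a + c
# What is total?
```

Trace:
`a = 26` → a = 26
`c = 19` → c = 19
`total = a + c` → total = 45
So total = 45

Answer: 45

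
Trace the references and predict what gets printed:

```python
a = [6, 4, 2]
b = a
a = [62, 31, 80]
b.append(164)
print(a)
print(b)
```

Key concept: rebinding vs mutation: a is rebound to a new list, b still points at the original.
Step by step:
`a = [6, 4, 2]` → a = [6, 4, 2]
`b = a` → b = [6, 4, 2] (same object as a)
`a = [62, 31, 80]` → a = [62, 31, 80]
`b.append(164)` → b = [6, 4, 2, 164]
`print(a)` → prints [62, 31, 80]
`print(b)` → prints [6, 4, 2, 164]

Answer:
[62, 31, 80]
[6, 4, 2, 164]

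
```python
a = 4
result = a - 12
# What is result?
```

Trace:
`a = 4` → a = 4
`result = a - 12` → result = -8
So result = -8

Answer: -8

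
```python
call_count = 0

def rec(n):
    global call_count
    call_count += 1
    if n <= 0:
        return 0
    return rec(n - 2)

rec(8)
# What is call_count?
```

Linear recursion stepping by 2: 5 calls from n=8 down to ≤0.

Answer: 5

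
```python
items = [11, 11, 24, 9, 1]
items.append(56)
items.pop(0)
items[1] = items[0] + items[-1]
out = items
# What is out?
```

Trace:
`items = [11, 11, 24, 9, 1]` → items = [11, 11, 24, 9, 1]
`items.append(56)` → items = [11, 11, 24, 9, 1, 56]
`items.pop(0)` → items = [11, 24, 9, 1, 56]
`items[1] = items[0] + items[-1]` → items = [11, 67, 9, 1, 56]
`out = items` → out = [11, 67, 9, 1, 56]
So out = [11, 67, 9, 1, 56]

Answer: [11, 67, 9, 1, 56]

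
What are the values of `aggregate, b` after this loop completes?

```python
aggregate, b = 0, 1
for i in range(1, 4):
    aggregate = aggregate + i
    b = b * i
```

Sum and factorial of 1 to 3
`aggregate, b` takes the values: (0, 1) → (1, 1) → (3, 1) → (3, 2) → (6, 2) → (6, 6)

Answer: 6, 6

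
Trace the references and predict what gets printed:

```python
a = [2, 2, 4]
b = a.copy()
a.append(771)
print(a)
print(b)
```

Key concept: list.copy() creates independent copy.
Step by step:
`a = [2, 2, 4]` → a = [2, 2, 4]
`b = a.copy()` → b = [2, 2, 4]
`a.append(771)` → a = [2, 2, 4, 771]
`print(a)` → prints [2, 2, 4, 771]
`print(b)` → prints [2, 2, 4]

Answer:
[2, 2, 4, 771]
[2, 2, 4]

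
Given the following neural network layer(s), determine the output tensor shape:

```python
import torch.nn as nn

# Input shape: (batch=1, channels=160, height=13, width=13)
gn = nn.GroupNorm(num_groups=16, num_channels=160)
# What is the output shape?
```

Input: (1, 160, 13, 13) -> Output: (1, 160, 13, 13)

Answer: (1, 160, 13, 13)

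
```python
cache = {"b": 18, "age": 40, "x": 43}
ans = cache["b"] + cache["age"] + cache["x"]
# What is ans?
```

Trace:
`cache = {"b": 18, "age": 40, "x": 43}` → cache = {'b': 18, 'age': 40, 'x': 43}
`ans = cache["b"] + cache["age"] + cache["x"]` → ans = 101
So ans = 101

Answer: 101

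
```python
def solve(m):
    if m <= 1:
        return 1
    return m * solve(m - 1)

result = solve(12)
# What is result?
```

solve(12) = 12 * 11 * 10 * 9 * 8 * 7 * 6 * 5 * 4 * 3 * 2 * 1 = 479001600

Answer: 479001600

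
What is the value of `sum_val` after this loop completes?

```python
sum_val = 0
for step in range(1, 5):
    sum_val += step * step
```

Sum of squares 1² to 4² = 30
`sum_val` takes the values: 0 → 1 → 5 → 14 → 30

Answer: 30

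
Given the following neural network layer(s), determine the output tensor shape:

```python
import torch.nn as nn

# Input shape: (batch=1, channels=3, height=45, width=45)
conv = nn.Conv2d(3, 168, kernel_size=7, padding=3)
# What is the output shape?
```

Input: (1, 3, 45, 45) -> Output: (1, 168, 45, 45)

Answer: (1, 168, 45, 45)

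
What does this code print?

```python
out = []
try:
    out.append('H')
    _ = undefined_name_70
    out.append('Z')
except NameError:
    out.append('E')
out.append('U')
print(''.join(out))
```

Execution trace: 'H' (try body) → 'E' (except NameError) → 'U' (after the try/except). Output: HEU

Answer: HEU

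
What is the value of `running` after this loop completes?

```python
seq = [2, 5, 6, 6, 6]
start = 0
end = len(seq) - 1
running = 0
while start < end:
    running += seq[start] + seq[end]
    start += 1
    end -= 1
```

Sum of pairs from ends
`running` takes the values: 0 → 8 → 19

Answer: 19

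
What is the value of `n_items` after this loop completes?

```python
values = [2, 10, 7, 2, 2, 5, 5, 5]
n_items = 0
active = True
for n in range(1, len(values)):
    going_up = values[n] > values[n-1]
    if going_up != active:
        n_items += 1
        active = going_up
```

Count direction changes in [2, 10, 7, 2, 2, 5, 5, 5]
`n_items` takes the values: 0 → 1 → 2 → 3

Answer: 3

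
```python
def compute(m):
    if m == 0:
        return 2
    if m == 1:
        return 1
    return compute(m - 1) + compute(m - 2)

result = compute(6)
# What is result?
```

Build up from base cases: compute(0)=2, compute(1)=1, compute(2)=3, compute(3)=4, compute(4)=7, compute(5)=11, compute(6)=18

Answer: 18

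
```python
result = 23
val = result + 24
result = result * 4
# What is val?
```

Trace:
`result = 23` → result = 23
`val = result + 24` → val = 47
`result = result * 4` → result = 92
So val = 47

Answer: 47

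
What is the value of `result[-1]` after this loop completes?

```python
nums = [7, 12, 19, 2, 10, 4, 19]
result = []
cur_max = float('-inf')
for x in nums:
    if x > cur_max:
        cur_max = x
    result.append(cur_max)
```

Running max ends at 19
`result` takes the values: [] → [7] → [7, 12] → [7, 12, 19] → [7, 12, 19, 19] → [7, 12, 19, 19, 19] → [7, 12, 19, 19, 19, 19] → [7, 12, 19, 19, 19, 19, 19]
So `result[-1]` = 19

Answer: 19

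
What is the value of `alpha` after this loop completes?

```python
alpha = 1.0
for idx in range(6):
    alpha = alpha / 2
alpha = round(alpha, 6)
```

Halving LR 6 times: 1 / 2^6
`alpha` takes the values: 1.0 → 0.5 → 0.25 → 0.125 → 0.0625 → 0.03125 → 0.015625

Answer: 0.015625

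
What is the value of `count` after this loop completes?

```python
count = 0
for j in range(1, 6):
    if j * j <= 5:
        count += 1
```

Count numbers where j² ≤ 5
`count` takes the values: 0 → 1 → 2

Answer: 2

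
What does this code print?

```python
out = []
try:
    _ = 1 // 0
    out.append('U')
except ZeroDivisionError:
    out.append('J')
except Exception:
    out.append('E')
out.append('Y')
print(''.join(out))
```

Execution trace: 'J' (except ZeroDivisionError) → 'Y' (after the try/except). Output: JY

Answer: JY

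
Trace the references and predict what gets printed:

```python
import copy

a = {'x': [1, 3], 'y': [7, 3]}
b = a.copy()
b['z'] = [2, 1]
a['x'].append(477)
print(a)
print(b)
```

Key concept: shallow copy of dict with mutable values.
Step by step:
`a = {'x': [1, 3], 'y': [7, 3]}` → a = {'x': [1, 3], 'y': [7, 3]}
`b = a.copy()` → b = {'x': [1, 3], 'y': [7, 3]}
`b['z'] = [2, 1]` → b = {'x': [1, 3], 'y': [7, 3], 'z': [2, 1]}
`a['x'].append(477)` → a = {'x': [1, 3, 477], 'y': [7, 3]}; b = {'x': [1, 3, 477], 'y': [7, 3], 'z': [2, 1]}
`print(a)` → prints {'x': [1, 3, 477], 'y': [7, 3]}
`print(b)` → prints {'x': [1, 3, 477], 'y': [7, 3], 'z': [2, 1]}

Answer:
{'x': [1, 3, 477], 'y': [7, 3]}
{'x': [1, 3, 477], 'y': [7, 3], 'z': [2, 1]}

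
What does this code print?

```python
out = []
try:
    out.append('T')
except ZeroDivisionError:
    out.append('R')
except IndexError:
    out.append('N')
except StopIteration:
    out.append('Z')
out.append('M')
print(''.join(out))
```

Execution trace: 'T' (try body, no exception) → 'M' (after the try/except). Output: TM

Answer: TM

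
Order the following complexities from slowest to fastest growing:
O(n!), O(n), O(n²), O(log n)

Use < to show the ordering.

Ordered by growth rate: O(log n) < O(n) < O(n²) < O(n!)

Answer: O(log n) < O(n) < O(n²) < O(n!)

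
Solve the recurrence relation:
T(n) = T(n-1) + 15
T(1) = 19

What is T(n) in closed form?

Unrolling: T(n) = T(1) + 15·(n-1) = 19 + 15(n-1) = 15n + 4.

Answer: T(n) = 15n + 4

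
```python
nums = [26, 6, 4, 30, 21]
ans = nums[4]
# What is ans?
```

Trace:
`nums = [26, 6, 4, 30, 21]` → nums = [26, 6, 4, 30, 21]
`ans = nums[4]` → ans = 21
So ans = 21

Answer: 21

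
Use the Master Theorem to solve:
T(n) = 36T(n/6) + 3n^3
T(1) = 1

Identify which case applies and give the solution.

a=36, b=6, f(n)=3n^3. log_6(36) = 2. Since c=3 > 2 and the regularity condition holds (36(n/6)^3 = (36/6^3)n^3 with 36/6^3 < 1), Case 3 applies: T(n) = Θ(f(n)) = O(n^3).

Answer: O(n^3) - Case 3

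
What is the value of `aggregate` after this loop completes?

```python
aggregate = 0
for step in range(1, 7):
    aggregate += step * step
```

Sum of squares 1² to 6² = 91
`aggregate` takes the values: 0 → 1 → 5 → 14 → 30 → 55 → 91

Answer: 91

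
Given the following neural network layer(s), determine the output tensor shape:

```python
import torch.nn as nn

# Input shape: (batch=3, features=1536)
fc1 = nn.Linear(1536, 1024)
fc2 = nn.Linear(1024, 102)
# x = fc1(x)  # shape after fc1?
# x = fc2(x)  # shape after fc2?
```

Input: (3, 1536) -> after fc1: (3, 1024) -> Output: (3, 102)

Answer: (3, 102)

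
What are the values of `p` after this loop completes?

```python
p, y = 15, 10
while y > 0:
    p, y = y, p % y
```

GCD of 15 and 10
`p` takes the values: 15 → 10 → 5

Answer: 5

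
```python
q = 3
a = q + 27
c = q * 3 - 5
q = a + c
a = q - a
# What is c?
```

Trace:
`q = 3` → q = 3
`a = q + 27` → a = 30
`c = q * 3 - 5` → c = 4
`q = a + c` → q = 34
`a = q - a` → a = 4
So c = 4

Answer: 4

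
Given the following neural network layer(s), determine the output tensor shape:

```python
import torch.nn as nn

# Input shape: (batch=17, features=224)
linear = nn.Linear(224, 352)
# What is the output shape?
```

Input: (17, 224) -> Output: (17, 352)

Answer: (17, 352)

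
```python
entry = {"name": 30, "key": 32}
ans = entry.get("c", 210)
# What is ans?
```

Trace:
`entry = {"name": 30, "key": 32}` → entry = {'name': 30, 'key': 32}
`ans = entry.get("c", 210)` → ans = 210
So ans = 210

Answer: 210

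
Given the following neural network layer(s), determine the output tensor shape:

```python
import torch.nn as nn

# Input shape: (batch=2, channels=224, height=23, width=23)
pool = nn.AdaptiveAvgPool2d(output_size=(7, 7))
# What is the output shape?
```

Input: (2, 224, 23, 23) -> Output: (2, 224, 7, 7)

Answer: (2, 224, 7, 7)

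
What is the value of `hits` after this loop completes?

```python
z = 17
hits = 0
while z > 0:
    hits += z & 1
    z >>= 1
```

Count set bits in 17 (binary: 0b10001)
`hits` takes the values: 0 → 1 → 2

Answer: 2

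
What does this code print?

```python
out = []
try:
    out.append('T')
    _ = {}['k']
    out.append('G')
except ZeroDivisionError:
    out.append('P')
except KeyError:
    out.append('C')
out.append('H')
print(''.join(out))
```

Execution trace: 'T' (try body) → 'C' (except KeyError) → 'H' (after the try/except). Output: TCH

Answer: TCH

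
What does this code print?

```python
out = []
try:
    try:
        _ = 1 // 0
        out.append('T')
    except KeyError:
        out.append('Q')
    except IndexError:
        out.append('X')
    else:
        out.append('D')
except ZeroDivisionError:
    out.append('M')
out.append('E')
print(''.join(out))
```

Execution trace: 'M' (outer except ZeroDivisionError) → 'E' (after the try/except). Output: ME

Answer: ME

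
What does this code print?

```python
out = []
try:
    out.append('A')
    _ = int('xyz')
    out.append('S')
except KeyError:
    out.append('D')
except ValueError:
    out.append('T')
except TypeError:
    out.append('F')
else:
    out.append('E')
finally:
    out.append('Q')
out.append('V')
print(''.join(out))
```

Execution trace: 'A' (try body) → 'T' (except ValueError) → 'Q' (finally) → 'V' (after the try/except). Output: ATQV

Answer: ATQV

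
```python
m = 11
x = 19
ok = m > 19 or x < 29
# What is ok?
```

Trace:
`m = 11` → m = 11
`x = 19` → x = 19
`ok = m > 19 or x < 29` → ok = True
So ok = True

Answer: True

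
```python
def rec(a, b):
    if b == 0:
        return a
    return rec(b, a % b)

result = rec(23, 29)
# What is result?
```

rec(23, 29) -> rec(29, 23) -> rec(23, 6) -> rec(6, 5) -> rec(5, 1) -> rec(1, 0) -> 1

Answer: 1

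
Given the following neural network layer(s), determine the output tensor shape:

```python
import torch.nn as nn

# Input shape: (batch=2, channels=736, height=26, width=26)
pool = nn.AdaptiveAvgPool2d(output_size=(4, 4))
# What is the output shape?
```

Input: (2, 736, 26, 26) -> Output: (2, 736, 4, 4)

Answer: (2, 736, 4, 4)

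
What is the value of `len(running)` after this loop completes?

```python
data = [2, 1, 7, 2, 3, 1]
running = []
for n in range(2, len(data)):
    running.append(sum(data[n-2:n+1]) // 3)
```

Number of 3-element averages
`running` takes the values: [] → [3] → [3, 3] → [3, 3, 4] → [3, 3, 4, 2]
So `len(running)` = 4

Answer: 4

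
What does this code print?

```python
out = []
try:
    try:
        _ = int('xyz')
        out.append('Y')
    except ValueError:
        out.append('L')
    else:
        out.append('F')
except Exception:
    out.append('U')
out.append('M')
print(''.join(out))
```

Execution trace: 'L' (inner except ValueError) → 'M' (after the try/except). Output: LM

Answer: LM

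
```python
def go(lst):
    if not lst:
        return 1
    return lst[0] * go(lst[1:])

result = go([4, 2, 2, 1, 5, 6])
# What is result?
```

Product over [4, 2, 2, 1, 5, 6] = 4 * 2 * 2 * 1 * 5 * 6 = 480

Answer: 480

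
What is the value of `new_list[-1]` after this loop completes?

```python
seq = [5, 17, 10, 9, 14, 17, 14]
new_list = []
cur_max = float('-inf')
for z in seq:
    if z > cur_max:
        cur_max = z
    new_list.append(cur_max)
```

Running max ends at 17
`new_list` takes the values: [] → [5] → [5, 17] → [5, 17, 17] → [5, 17, 17, 17] → [5, 17, 17, 17, 17] → [5, 17, 17, 17, 17, 17] → [5, 17, 17, 17, 17, 17, 17]
So `new_list[-1]` = 17

Answer: 17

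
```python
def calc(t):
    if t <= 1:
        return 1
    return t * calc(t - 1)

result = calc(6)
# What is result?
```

calc(6) = 6 * 5 * 4 * 3 * 2 * 1 = 720

Answer: 720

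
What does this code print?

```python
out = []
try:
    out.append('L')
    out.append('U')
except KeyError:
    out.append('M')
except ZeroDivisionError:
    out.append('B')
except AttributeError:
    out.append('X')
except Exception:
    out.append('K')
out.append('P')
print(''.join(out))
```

Execution trace: 'L' (try body) → 'U' (try body, no exception) → 'P' (after the try/except). Output: LUP

Answer: LUP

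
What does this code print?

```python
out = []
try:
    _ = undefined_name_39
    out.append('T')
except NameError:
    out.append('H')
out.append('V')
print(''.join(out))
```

Execution trace: 'H' (except NameError) → 'V' (after the try/except). Output: HV

Answer: HV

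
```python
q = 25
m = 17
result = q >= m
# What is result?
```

Trace:
`q = 25` → q = 25
`m = 17` → m = 17
`result = q >= m` → result = True
So result = True

Answer: True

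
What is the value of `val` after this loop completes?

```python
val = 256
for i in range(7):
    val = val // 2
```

Halve 7 times: 256 // 2^7 = 2
`val` takes the values: 256 → 128 → 64 → 32 → 16 → 8 → 4 → 2

Answer: 2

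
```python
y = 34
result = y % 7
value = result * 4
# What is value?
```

Trace:
`y = 34` → y = 34
`result = y % 7` → result = 6
`value = result * 4` → value = 24
So value = 24

Answer: 24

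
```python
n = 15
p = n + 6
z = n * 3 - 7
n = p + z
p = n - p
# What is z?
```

Trace:
`n = 15` → n = 15
`p = n + 6` → p = 21
`z = n * 3 - 7` → z = 38
`n = p + z` → n = 59
`p = n - p` → p = 38
So z = 38

Answer: 38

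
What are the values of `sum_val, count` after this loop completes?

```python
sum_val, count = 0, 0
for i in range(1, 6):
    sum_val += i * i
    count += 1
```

Sum of squares and count
`sum_val, count` takes the values: (0, 0) → (1, 0) → (1, 1) → (5, 1) → (5, 2) → (14, 2) → (14, 3) → (30, 3) → (30, 4) → (55, 4) → (55, 5)

Answer: 55, 5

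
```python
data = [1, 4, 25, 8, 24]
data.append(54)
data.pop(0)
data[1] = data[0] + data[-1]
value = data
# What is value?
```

Trace:
`data = [1, 4, 25, 8, 24]` → data = [1, 4, 25, 8, 24]
`data.append(54)` → data = [1, 4, 25, 8, 24, 54]
`data.pop(0)` → data = [4, 25, 8, 24, 54]
`data[1] = data[0] + data[-1]` → data = [4, 58, 8, 24, 54]
`value = data` → value = [4, 58, 8, 24, 54]
So value = [4, 58, 8, 24, 54]

Answer: [4, 58, 8, 24, 54]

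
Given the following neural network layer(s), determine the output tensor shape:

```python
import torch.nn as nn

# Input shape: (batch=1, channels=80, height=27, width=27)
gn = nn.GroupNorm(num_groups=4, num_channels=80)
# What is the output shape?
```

Input: (1, 80, 27, 27) -> Output: (1, 80, 27, 27)

Answer: (1, 80, 27, 27)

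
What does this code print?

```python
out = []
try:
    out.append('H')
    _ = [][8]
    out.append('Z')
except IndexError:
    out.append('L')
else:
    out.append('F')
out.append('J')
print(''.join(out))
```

Execution trace: 'H' (try body) → 'L' (except IndexError) → 'J' (after the try/except). Output: HLJ

Answer: HLJ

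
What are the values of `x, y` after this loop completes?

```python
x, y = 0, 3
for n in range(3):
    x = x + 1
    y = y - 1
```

x goes 0→3, y goes 3→0
`x, y` takes the values: (0, 3) → (1, 3) → (1, 2) → (2, 2) → (2, 1) → (3, 1) → (3, 0)

Answer: 3, 0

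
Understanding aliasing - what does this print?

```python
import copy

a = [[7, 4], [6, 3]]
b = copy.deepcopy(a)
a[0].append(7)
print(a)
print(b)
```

Key concept: deep copy is fully independent.
Step by step:
`a = [[7, 4], [6, 3]]` → a = [[7, 4], [6, 3]]
`b = copy.deepcopy(a)` → b = [[7, 4], [6, 3]]
`a[0].append(7)` → a = [[7, 4, 7], [6, 3]]
`print(a)` → prints [[7, 4, 7], [6, 3]]
`print(b)` → prints [[7, 4], [6, 3]]

Answer:
[[7, 4, 7], [6, 3]]
[[7, 4], [6, 3]]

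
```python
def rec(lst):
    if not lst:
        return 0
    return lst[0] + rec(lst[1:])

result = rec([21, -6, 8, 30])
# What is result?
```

21 + (-6) + 8 + 30 + 0 = 53

Answer: 53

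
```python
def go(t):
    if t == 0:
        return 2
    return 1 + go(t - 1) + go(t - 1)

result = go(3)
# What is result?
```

go(t) = 1 + 2·go(t-1), go(0)=2. Closed form: (2+1)·2^3 - 1 = 23.

Answer: 23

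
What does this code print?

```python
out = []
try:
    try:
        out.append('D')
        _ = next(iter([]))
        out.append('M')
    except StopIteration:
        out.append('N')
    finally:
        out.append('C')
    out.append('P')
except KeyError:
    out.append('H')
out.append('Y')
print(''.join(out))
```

Execution trace: 'D' (inner try body) → 'N' (inner except StopIteration) → 'C' (inner finally) → 'P' (try body, no exception) → 'Y' (after the try/except). Output: DNCPY

Answer: DNCPY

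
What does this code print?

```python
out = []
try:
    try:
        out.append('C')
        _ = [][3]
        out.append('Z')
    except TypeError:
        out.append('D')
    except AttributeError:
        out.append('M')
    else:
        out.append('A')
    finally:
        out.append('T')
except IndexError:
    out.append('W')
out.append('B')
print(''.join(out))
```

Execution trace: 'C' (try body) → 'T' (finally) → 'W' (outer except IndexError) → 'B' (after the try/except). Output: CTWB

Answer: CTWB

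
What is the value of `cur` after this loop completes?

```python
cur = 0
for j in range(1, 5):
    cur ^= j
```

XOR of 1 to 4
`cur` takes the values: 0 → 1 → 3 → 0 → 4

Answer: 4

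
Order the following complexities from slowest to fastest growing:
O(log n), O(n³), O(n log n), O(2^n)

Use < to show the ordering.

Ordered by growth rate: O(log n) < O(n log n) < O(n³) < O(2^n)

Answer: O(log n) < O(n log n) < O(n³) < O(2^n)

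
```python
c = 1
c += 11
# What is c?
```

Trace:
`c = 1` → c = 1
`c += 11` → c = 12
So c = 12

Answer: 12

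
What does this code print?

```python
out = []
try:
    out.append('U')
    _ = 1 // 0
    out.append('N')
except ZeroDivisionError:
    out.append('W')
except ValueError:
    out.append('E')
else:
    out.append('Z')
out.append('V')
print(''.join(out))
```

Execution trace: 'U' (try body) → 'W' (except ZeroDivisionError) → 'V' (after the try/except). Output: UWV

Answer: UWV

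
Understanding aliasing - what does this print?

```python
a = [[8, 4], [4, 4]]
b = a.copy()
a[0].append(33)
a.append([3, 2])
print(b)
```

Key concept: shallow copy with nested lists.
Step by step:
`a = [[8, 4], [4, 4]]` → a = [[8, 4], [4, 4]]
`b = a.copy()` → b = [[8, 4], [4, 4]]
`a[0].append(33)` → a = [[8, 4, 33], [4, 4]]; b = [[8, 4, 33], [4, 4]]
`a.append([3, 2])` → a = [[8, 4, 33], [4, 4], [3, 2]]
`print(b)` → prints [[8, 4, 33], [4, 4]]

Answer: [[8, 4, 33], [4, 4]]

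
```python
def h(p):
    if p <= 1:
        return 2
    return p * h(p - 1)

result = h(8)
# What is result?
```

h(8) = 8 * 7 * 6 * 5 * 4 * 3 * 2 * 2 = 80640

Answer: 80640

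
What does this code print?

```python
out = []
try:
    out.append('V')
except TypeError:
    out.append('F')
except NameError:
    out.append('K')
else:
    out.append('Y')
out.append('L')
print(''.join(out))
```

Execution trace: 'V' (try body, no exception) → 'Y' (else) → 'L' (after the try/except). Output: VYL

Answer: VYL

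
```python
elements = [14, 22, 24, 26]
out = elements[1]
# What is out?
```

Trace:
`elements = [14, 22, 24, 26]` → elements = [14, 22, 24, 26]
`out = elements[1]` → out = 22
So out = 22

Answer: 22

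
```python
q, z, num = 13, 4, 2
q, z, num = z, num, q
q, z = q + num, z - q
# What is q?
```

Trace:
`q, z, num = 13, 4, 2` → q = 13; z = 4; num = 2
`q, z, num = z, num, q` → q = 4; z = 2; num = 13
`q, z = q + num, z - q` → q = 17; z = -2
So q = 17

Answer: 17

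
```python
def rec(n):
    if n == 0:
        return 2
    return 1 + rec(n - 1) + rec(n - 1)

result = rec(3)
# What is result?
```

rec(n) = 1 + 2·rec(n-1), rec(0)=2. Closed form: (2+1)·2^3 - 1 = 23.

Answer: 23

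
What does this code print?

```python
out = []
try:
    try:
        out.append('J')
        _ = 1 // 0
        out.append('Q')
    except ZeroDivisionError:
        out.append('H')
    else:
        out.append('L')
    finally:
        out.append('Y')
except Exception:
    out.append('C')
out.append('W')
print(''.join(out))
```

Execution trace: 'J' (inner try body) → 'H' (inner except ZeroDivisionError) → 'Y' (inner finally) → 'W' (after the try/except). Output: JHYW

Answer: JHYW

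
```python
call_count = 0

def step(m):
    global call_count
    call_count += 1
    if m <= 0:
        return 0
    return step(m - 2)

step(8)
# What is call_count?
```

Linear recursion stepping by 2: 5 calls from m=8 down to ≤0.

Answer: 5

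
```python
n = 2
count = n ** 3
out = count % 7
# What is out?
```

Trace:
`n = 2` → n = 2
`count = n ** 3` → count = 8
`out = count % 7` → out = 1
So out = 1

Answer: 1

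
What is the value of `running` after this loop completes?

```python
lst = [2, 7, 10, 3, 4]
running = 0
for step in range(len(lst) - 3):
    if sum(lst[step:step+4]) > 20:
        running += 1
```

Count windows with sum > 20
`running` takes the values: 0 → 1 → 2

Answer: 2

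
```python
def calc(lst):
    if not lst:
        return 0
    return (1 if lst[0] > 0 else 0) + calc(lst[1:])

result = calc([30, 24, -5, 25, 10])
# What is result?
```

Count of positive elements in [30, 24, -5, 25, 10] = 4

Answer: 4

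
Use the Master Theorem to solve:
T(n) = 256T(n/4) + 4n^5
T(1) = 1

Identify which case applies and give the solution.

a=256, b=4, f(n)=4n^5. log_4(256) = 4. Since c=5 > 4 and the regularity condition holds (256(n/4)^5 = (256/4^5)n^5 with 256/4^5 < 1), Case 3 applies: T(n) = Θ(f(n)) = O(n^5).

Answer: O(n^5) - Case 3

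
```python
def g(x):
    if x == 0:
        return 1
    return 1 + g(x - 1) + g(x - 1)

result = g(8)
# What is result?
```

g(x) = 1 + 2·g(x-1), g(0)=1. Closed form: (1+1)·2^8 - 1 = 511.

Answer: 511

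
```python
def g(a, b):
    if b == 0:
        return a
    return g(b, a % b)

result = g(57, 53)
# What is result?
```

g(57, 53) -> g(53, 4) -> g(4, 1) -> g(1, 0) -> 1

Answer: 1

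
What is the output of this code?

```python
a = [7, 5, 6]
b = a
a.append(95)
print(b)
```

Key concept: basic list aliasing.
Step by step:
`a = [7, 5, 6]` → a = [7, 5, 6]
`b = a` → b = [7, 5, 6] (same object as a)
`a.append(95)` → a = [7, 5, 6, 95] (same object as b); b = [7, 5, 6, 95] (same object as a)
`print(b)` → prints [7, 5, 6, 95]

Answer: [7, 5, 6, 95]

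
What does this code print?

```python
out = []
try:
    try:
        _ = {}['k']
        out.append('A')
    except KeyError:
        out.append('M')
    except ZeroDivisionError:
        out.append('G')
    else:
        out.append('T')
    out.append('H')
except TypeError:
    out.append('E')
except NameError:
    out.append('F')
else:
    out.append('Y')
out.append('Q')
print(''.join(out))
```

Execution trace: 'M' (inner except KeyError) → 'H' (try body, no exception) → 'Y' (else) → 'Q' (after the try/except). Output: MHYQ

Answer: MHYQ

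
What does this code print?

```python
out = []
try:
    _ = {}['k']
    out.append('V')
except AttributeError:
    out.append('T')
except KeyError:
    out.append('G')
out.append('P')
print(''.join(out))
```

Execution trace: 'G' (except KeyError) → 'P' (after the try/except). Output: GP

Answer: GP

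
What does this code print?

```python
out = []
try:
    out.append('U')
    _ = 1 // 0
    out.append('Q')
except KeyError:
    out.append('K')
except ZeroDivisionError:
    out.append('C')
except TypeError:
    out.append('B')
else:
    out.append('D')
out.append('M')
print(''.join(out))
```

Execution trace: 'U' (try body) → 'C' (except ZeroDivisionError) → 'M' (after the try/except). Output: UCM

Answer: UCM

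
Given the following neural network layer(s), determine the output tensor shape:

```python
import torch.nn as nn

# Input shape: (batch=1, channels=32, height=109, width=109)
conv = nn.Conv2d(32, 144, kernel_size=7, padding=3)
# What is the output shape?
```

Input: (1, 32, 109, 109) -> Output: (1, 144, 109, 109)

Answer: (1, 144, 109, 109)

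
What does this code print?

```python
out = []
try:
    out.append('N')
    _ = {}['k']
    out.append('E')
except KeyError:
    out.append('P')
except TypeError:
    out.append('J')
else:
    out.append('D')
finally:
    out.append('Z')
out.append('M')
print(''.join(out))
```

Execution trace: 'N' (try body) → 'P' (except KeyError) → 'Z' (finally) → 'M' (after the try/except). Output: NPZM

Answer: NPZM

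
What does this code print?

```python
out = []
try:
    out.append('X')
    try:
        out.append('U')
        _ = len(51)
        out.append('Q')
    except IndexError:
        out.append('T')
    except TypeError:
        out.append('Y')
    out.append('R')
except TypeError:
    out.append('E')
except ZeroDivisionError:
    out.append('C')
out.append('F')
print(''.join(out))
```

Execution trace: 'X' (try body) → 'U' (inner try body) → 'Y' (inner except TypeError) → 'R' (try body, no exception) → 'F' (after the try/except). Output: XUYRF

Answer: XUYRF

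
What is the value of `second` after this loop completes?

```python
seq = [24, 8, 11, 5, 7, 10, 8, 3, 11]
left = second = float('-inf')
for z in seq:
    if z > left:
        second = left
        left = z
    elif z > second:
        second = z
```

Second largest (with repeats) in [24, 8, 11, 5, 7, 10, 8, 3, 11]
`second` takes the values: -inf → 8 → 11

Answer: 11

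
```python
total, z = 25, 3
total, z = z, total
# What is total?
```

Trace:
`total, z = 25, 3` → total = 25; z = 3
`total, z = z, total` → total = 3; z = 25
So total = 3

Answer: 3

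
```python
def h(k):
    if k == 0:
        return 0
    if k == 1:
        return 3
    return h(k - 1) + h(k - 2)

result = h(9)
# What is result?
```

Build up from base cases: h(0)=0, h(1)=3, h(2)=3, h(3)=6, h(4)=9, h(5)=15, h(6)=24, ..., h(9)=102

Answer: 102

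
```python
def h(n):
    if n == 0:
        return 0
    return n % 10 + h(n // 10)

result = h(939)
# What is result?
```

Sum of digits of 939: 9 + 3 + 9 = 21

Answer: 21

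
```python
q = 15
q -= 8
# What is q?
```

Trace:
`q = 15` → q = 15
`q -= 8` → q = 7
So q = 7

Answer: 7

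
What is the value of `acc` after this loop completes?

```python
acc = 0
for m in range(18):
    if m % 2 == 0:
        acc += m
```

Sum of even numbers 0 to 17
`acc` takes the values: 0 → 2 → 6 → 12 → 20 → 30 → 42 → 56 → 72

Answer: 72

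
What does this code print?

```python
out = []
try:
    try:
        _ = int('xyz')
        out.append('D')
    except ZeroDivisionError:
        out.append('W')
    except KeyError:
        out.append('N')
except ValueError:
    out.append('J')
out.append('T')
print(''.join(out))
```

Execution trace: 'J' (outer except ValueError) → 'T' (after the try/except). Output: JT

Answer: JT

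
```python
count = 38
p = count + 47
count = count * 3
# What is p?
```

Trace:
`count = 38` → count = 38
`p = count + 47` → p = 85
`count = count * 3` → count = 114
So p = 85

Answer: 85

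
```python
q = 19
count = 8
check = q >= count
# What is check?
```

Trace:
`q = 19` → q = 19
`count = 8` → count = 8
`check = q >= count` → check = True
So check = True

Answer: True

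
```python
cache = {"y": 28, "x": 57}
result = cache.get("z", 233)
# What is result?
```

Trace:
`cache = {"y": 28, "x": 57}` → cache = {'y': 28, 'x': 57}
`result = cache.get("z", 233)` → result = 233
So result = 233

Answer: 233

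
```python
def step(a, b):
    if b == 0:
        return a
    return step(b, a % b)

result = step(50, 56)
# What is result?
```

step(50, 56) -> step(56, 50) -> step(50, 6) -> step(6, 2) -> step(2, 0) -> 2

Answer: 2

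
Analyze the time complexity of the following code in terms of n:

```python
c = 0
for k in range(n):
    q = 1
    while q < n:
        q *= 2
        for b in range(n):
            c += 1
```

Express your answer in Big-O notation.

Each loop level contributes: n × log n × n. Multiplying the contributions gives O(n^2 log n).

Answer: O(n^2 log n)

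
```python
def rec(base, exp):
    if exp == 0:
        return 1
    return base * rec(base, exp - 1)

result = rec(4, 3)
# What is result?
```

rec(4, 3) = 4 * 4 * 4 = 64

Answer: 64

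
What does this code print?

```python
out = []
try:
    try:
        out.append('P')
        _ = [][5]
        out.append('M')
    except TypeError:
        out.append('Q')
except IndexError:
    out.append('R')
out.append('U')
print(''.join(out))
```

Execution trace: 'P' (try body) → 'R' (outer except IndexError) → 'U' (after the try/except). Output: PRU

Answer: PRU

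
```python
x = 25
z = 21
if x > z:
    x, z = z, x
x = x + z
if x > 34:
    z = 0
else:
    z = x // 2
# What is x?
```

Trace:
`x = 25` → x = 25
`z = 21` → z = 21
`if x > z: ...` → x > z is True → x = 21; z = 25
`x = x + z` → x = 46
`if x > 34: ...` → x > 34 is True → z = 0
So x = 46

Answer: 46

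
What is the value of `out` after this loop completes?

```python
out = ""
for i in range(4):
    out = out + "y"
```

Repeat 'y' 4 times
`out` takes the values: "" → "y" → "yy" → "yyy" → "yyyy"

Answer: "yyyy"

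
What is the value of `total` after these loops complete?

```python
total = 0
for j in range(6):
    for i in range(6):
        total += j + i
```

Sum of all j+i for j,i in 6x6
`total` takes the values: 0 → 1 → 3 → 6 → 10 → 15 → 16 → 18 → 21 → 25 → 30 → 36 → 38 → 41 → 45 → 50 → 56 → 63 → 66 → 70 → 75 → 81 → 88 → 96 → 100 → 105 → 111 → 118 → 126 → 135 → 140 → 146 → 153 → 161 → 170 → 180

Answer: 180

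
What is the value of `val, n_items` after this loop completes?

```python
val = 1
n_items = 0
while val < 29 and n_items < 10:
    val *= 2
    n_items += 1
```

Double until >= 29 or 10 iterations
`val, n_items` takes the values: (1, 0) → (2, 0) → (2, 1) → (4, 1) → (4, 2) → (8, 2) → (8, 3) → (16, 3) → (16, 4) → (32, 4) → (32, 5)

Answer: 32, 5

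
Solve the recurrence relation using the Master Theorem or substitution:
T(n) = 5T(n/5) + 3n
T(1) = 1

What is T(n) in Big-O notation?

By Master Theorem: a=5, b=5, f(n)=3n. Since log_5(5) = 1 and f(n) = Θ(n^1), Case 2 applies. T(n) = O(n log n).

Answer: O(n log n)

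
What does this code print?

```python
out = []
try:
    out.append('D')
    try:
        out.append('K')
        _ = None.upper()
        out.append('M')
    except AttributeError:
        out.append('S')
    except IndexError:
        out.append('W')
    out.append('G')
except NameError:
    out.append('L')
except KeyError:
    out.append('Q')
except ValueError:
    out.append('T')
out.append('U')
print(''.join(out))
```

Execution trace: 'D' (try body) → 'K' (inner try body) → 'S' (inner except AttributeError) → 'G' (try body, no exception) → 'U' (after the try/except). Output: DKSGU

Answer: DKSGU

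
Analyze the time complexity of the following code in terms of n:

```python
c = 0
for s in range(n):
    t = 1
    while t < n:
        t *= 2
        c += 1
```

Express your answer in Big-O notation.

Each loop level contributes: n × log n. Multiplying the contributions gives O(n log n).

Answer: O(n log n)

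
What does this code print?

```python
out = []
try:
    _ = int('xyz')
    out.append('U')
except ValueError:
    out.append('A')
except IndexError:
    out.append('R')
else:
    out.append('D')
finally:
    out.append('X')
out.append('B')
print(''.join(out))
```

Execution trace: 'A' (except ValueError) → 'X' (finally) → 'B' (after the try/except). Output: AXB

Answer: AXB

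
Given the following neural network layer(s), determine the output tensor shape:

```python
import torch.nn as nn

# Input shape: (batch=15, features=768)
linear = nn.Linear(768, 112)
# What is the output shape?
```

Input: (15, 768) -> Output: (15, 112)

Answer: (15, 112)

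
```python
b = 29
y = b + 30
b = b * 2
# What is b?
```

Trace:
`b = 29` → b = 29
`y = b + 30` → y = 59
`b = b * 2` → b = 58
So b = 58

Answer: 58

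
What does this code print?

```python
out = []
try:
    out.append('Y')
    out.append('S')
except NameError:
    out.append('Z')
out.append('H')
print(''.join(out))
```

Execution trace: 'Y' (try body) → 'S' (try body, no exception) → 'H' (after the try/except). Output: YSH

Answer: YSH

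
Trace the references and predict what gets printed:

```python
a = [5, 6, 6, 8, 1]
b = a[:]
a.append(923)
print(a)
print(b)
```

Key concept: slice [:] creates copy.
Step by step:
`a = [5, 6, 6, 8, 1]` → a = [5, 6, 6, 8, 1]
`b = a[:]` → b = [5, 6, 6, 8, 1]
`a.append(923)` → a = [5, 6, 6, 8, 1, 923]
`print(a)` → prints [5, 6, 6, 8, 1, 923]
`print(b)` → prints [5, 6, 6, 8, 1]

Answer:
[5, 6, 6, 8, 1, 923]
[5, 6, 6, 8, 1]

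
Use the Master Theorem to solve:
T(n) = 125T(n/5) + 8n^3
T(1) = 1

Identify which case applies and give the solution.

a=125, b=5, f(n)=8n^3. log_5(125) = 3. Since c=3 = 3, Case 2 applies: T(n) = Θ(n^log_b(a) · log n) = O(n^3 log n).

Answer: O(n^3 log n) - Case 2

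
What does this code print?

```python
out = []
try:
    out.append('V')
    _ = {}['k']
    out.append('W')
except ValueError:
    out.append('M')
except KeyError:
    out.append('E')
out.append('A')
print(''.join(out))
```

Execution trace: 'V' (try body) → 'E' (except KeyError) → 'A' (after the try/except). Output: VEA

Answer: VEA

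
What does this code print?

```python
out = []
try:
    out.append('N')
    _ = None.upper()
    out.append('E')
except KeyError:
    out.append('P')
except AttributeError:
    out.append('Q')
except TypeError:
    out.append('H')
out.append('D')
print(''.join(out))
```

Execution trace: 'N' (try body) → 'Q' (except AttributeError) → 'D' (after the try/except). Output: NQD

Answer: NQD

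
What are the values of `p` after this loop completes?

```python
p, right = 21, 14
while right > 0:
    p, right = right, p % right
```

GCD of 21 and 14
`p` takes the values: 21 → 14 → 7

Answer: 7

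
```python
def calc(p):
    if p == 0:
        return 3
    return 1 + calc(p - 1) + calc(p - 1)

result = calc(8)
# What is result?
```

calc(p) = 1 + 2·calc(p-1), calc(0)=3. Closed form: (3+1)·2^8 - 1 = 1023.

Answer: 1023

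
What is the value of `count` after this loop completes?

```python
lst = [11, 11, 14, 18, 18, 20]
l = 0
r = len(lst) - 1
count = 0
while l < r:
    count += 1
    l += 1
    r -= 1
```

Iterations until pointers meet (list length 6)
`count` takes the values: 0 → 1 → 2 → 3

Answer: 3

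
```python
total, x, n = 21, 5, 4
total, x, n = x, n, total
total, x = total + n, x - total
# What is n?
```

Trace:
`total, x, n = 21, 5, 4` → total = 21; x = 5; n = 4
`total, x, n = x, n, total` → total = 5; x = 4; n = 21
`total, x = total + n, x - total` → total = 26; x = -1
So n = 21

Answer: 21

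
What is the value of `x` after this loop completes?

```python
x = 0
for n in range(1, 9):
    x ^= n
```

XOR of 1 to 8
`x` takes the values: 0 → 1 → 3 → 0 → 4 → 1 → 7 → 0 → 8

Answer: 8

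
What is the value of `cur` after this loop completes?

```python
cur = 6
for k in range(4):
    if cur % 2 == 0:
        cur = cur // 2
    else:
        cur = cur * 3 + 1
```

Collatz-style transformation from 6
`cur` takes the values: 6 → 3 → 10 → 5 → 16

Answer: 16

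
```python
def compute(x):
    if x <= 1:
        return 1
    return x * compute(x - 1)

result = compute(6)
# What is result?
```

compute(6) = 6 * 5 * 4 * 3 * 2 * 1 = 720

Answer: 720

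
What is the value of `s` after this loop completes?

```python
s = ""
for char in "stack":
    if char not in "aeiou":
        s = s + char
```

Remove vowels from 'stack'
`s` takes the values: "" → "s" → "st" → "stc" → "stck"

Answer: "stck"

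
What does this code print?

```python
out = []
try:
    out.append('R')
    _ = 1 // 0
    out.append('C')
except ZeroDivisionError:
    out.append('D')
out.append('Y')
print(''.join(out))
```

Execution trace: 'R' (try body) → 'D' (except ZeroDivisionError) → 'Y' (after the try/except). Output: RDY

Answer: RDY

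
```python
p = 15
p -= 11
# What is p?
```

Trace:
`p = 15` → p = 15
`p -= 11` → p = 4
So p = 4

Answer: 4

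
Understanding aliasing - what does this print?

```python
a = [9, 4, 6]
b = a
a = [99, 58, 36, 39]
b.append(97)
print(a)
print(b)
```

Key concept: rebinding vs mutation: a is rebound to a new list, b still points at the original.
Step by step:
`a = [9, 4, 6]` → a = [9, 4, 6]
`b = a` → b = [9, 4, 6] (same object as a)
`a = [99, 58, 36, 39]` → a = [99, 58, 36, 39]
`b.append(97)` → b = [9, 4, 6, 97]
`print(a)` → prints [99, 58, 36, 39]
`print(b)` → prints [9, 4, 6, 97]

Answer:
[99, 58, 36, 39]
[9, 4, 6, 97]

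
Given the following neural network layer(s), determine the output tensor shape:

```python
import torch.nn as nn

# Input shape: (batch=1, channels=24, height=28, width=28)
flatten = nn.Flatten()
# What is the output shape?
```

Input: (1, 24, 28, 28) -> Output: (1, 18816)

Answer: (1, 18816)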